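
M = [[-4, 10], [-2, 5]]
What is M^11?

M² = M (a projection; rank 1, trace 1), so M^11 = M.

[[-4, 10], [-2, 5]]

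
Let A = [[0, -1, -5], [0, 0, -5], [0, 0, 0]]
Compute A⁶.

[[0, 0, 0], [0, 0, 0], [0, 0, 0]]

A is strictly triangular, hence nilpotent: A³ = 0, so A⁶ = 0.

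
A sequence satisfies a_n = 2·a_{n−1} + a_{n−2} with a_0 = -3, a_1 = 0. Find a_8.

With companion matrix T = [[2, 1], [1, 0]], [a_n, a_{n−1}]ᵀ = T·[a_{n−1}, a_{n−2}]ᵀ, so [a_8, a_7]ᵀ = T⁷·[a_1, a_0]ᵀ.
T⁷ = [[408, 169], [169, 70]], giving [a_8, a_7]ᵀ = [[-507], [-210]].

-507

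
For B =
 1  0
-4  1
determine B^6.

B = I + N where N = [[0, 0], [-4, 0]] is strictly lower-triangular, so N^2 = 0.
(I + N)^6 = I + 6·N = [[1, 0], [-24, 1]].

[[1, 0], [-24, 1]]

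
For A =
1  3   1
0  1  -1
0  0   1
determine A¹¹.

A = I + N where N = [[0, 3, 1], [0, 0, -1], [0, 0, 0]] is strictly upper-triangular, so N³ = 0.
(I + N)¹¹ = I + 11·N + 55·N² = [[1, 33, -154], [0, 1, -11], [0, 0, 1]].

[[1, 33, -154], [0, 1, -11], [0, 0, 1]]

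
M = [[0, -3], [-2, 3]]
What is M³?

M² = [[6, -9], [-6, 15]]
M³ = [[18, -45], [-30, 63]]

[[18, -45], [-30, 63]]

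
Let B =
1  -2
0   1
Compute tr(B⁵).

B = I + N where N = [[0, -2], [0, 0]] is strictly upper-triangular, so N² = 0.
(I + N)⁵ = I + 5·N = [[1, -10], [0, 1]].

2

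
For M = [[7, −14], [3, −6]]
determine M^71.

M² = M (a projection; rank 1, trace 1), so M^71 = M.

[[7, −14], [3, −6]]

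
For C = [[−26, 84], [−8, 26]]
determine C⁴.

[[16, 0], [0, 16]]

tr C = 0 and det C = −4, so the characteristic polynomial is λ² − (0)λ + (−4) with roots 2 and −2.
Eigenvectors give P = [[−3, −7], [−1, −2]] with P⁻¹ = [[2, −7], [−1, 3]], and C = P·diag(2, −2)·P⁻¹.
Then C⁴ = P·diag(16, 16)·P⁻¹ = [[−48, −112], [−16, −32]] · [[2, −7], [−1, 3]] = [[16, 0], [0, 16]].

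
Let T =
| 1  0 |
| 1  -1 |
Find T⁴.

[[1, 0], [0, 1]]

T² = [[1, 0], [0, 1]]
T³ = [[1, 0], [1, -1]]
T⁴ = [[1, 0], [0, 1]]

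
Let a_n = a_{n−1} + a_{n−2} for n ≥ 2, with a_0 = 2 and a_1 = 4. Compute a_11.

466

With companion matrix T = [[1, 1], [1, 0]], [a_n, a_{n−1}]ᵀ = T·[a_{n−1}, a_{n−2}]ᵀ, so [a_11, a_10]ᵀ = T^10·[a_1, a_0]ᵀ.
T^10 = [[89, 55], [55, 34]], giving [a_11, a_10]ᵀ = [[466], [288]].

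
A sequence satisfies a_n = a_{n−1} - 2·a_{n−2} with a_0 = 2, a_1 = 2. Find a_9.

With companion matrix C = [[1, -2], [1, 0]], [a_n, a_{n−1}]ᵀ = C·[a_{n−1}, a_{n−2}]ᵀ, so [a_9, a_8]ᵀ = C⁸·[a_1, a_0]ᵀ.
C⁸ = [[-17, 6], [-3, -14]], giving [a_9, a_8]ᵀ = [[-22], [-34]].

-22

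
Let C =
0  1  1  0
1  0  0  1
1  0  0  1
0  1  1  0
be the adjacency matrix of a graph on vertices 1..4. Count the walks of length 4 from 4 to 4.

8

The number of length-4 walks from vertex 4 to vertex 4 is entry (4,4) of C⁴, where C is the adjacency matrix.
C² = [[2, 0, 0, 2], [0, 2, 2, 0], [0, 2, 2, 0], [2, 0, 0, 2]]
C³ = [[0, 4, 4, 0], [4, 0, 0, 4], [4, 0, 0, 4], [0, 4, 4, 0]]
C⁴ = [[8, 0, 0, 8], [0, 8, 8, 0], [0, 8, 8, 0], [8, 0, 0, 8]]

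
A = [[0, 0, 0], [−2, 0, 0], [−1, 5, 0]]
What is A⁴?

[[0, 0, 0], [0, 0, 0], [0, 0, 0]]

A is strictly triangular, hence nilpotent: A³ = 0, so A⁴ = 0.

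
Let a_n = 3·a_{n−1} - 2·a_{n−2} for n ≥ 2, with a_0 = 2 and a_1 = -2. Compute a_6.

With companion matrix M = [[3, -2], [1, 0]], [a_n, a_{n−1}]ᵀ = M·[a_{n−1}, a_{n−2}]ᵀ, so [a_6, a_5]ᵀ = M⁵·[a_1, a_0]ᵀ.
M⁵ = [[63, -62], [31, -30]], giving [a_6, a_5]ᵀ = [[-250], [-122]].

-250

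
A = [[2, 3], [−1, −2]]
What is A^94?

[[1, 0], [0, 1]]

A² = I (check: tr A = 0 and det A = −1), so A^94 = I since 94 is even.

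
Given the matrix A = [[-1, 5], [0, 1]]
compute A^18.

A² = I (check: tr A = 0 and det A = -1), so A^18 = I since 18 is even.

[[1, 0], [0, 1]]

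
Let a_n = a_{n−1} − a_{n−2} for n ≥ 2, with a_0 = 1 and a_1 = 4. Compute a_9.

With companion matrix Q = [[1, −1], [1, 0]], [a_n, a_{n−1}]ᵀ = Q·[a_{n−1}, a_{n−2}]ᵀ, so [a_9, a_8]ᵀ = Q^8·[a_1, a_0]ᵀ.
Q^8 = [[0, −1], [1, −1]], giving [a_9, a_8]ᵀ = [[−1], [3]].

−1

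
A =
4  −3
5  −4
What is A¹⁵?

A² = I (check: tr A = 0 and det A = −1), so A¹⁵ = A since 15 is odd.

[[4, −3], [5, −4]]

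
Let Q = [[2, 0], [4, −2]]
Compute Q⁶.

[[64, 0], [0, 64]]

tr Q = 0 and det Q = −4, so the characteristic polynomial is λ² − (0)λ + (−4) with roots −2 and 2.
Eigenvectors give P = [[0, −1], [−1, −1]] with P⁻¹ = [[1, −1], [−1, 0]], and Q = P·diag(−2, 2)·P⁻¹.
Then Q⁶ = P·diag(64, 64)·P⁻¹ = [[0, −64], [−64, −64]] · [[1, −1], [−1, 0]] = [[64, 0], [0, 64]].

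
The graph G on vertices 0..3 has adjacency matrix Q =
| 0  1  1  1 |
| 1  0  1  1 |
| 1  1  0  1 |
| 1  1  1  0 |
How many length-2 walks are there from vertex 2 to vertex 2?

3

The number of length-2 walks from vertex 2 to vertex 2 is entry (2,2) of Q², where Q is the adjacency matrix.
Q² = [[3, 2, 2, 2], [2, 3, 2, 2], [2, 2, 3, 2], [2, 2, 2, 3]]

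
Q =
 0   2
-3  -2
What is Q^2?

[[-6, -4], [6, -2]]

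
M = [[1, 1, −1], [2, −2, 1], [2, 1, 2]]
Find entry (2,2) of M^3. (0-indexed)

0

M^2 = [[1, −2, −2], [0, 7, −2], [8, 2, 3]]
M^3 = [[−7, 3, −7], [10, −16, 3], [18, 7, 0]]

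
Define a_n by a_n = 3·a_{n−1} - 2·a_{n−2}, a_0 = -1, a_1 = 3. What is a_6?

With companion matrix T = [[3, -2], [1, 0]], [a_n, a_{n−1}]ᵀ = T·[a_{n−1}, a_{n−2}]ᵀ, so [a_6, a_5]ᵀ = T^5·[a_1, a_0]ᵀ.
T^5 = [[63, -62], [31, -30]], giving [a_6, a_5]ᵀ = [[251], [123]].

251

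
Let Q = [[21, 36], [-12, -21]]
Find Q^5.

tr Q = 0 and det Q = -9, so the characteristic polynomial is λ² − (0)λ + (-9) with roots -3 and 3.
Eigenvectors give P = [[-3, -2], [2, 1]] with P⁻¹ = [[1, 2], [-2, -3]], and Q = P·diag(-3, 3)·P⁻¹.
Then Q^5 = P·diag(-243, 243)·P⁻¹ = [[729, -486], [-486, 243]] · [[1, 2], [-2, -3]] = [[1701, 2916], [-972, -1701]].

[[1701, 2916], [-972, -1701]]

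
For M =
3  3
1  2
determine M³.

[[51, 66], [22, 29]]

M² = [[12, 15], [5, 7]]
M³ = [[51, 66], [22, 29]]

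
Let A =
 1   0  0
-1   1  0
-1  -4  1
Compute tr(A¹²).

3

A = I + N where N = [[0, 0, 0], [-1, 0, 0], [-1, -4, 0]] is strictly lower-triangular, so N³ = 0.
(I + N)¹² = I + 12·N + 66·N² = [[1, 0, 0], [-12, 1, 0], [252, -48, 1]].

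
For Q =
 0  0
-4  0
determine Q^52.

Q is strictly triangular, hence nilpotent: Q^2 = 0, so Q^52 = 0.

[[0, 0], [0, 0]]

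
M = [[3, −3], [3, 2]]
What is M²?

[[0, −15], [15, −5]]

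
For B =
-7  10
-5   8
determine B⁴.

tr B = 1 and det B = -6, so the characteristic polynomial is λ² − (1)λ + (-6) with roots -2 and 3.
Eigenvectors give P = [[2, 1], [1, 1]] with P⁻¹ = [[1, -1], [-1, 2]], and B = P·diag(-2, 3)·P⁻¹.
Then B⁴ = P·diag(16, 81)·P⁻¹ = [[32, 81], [16, 81]] · [[1, -1], [-1, 2]] = [[-49, 130], [-65, 146]].

[[-49, 130], [-65, 146]]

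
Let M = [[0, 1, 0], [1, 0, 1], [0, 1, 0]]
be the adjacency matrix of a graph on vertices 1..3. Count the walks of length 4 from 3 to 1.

The number of length-4 walks from vertex 3 to vertex 1 is entry (3,1) of M⁴, where M is the adjacency matrix.
M² = [[1, 0, 1], [0, 2, 0], [1, 0, 1]]
M³ = [[0, 2, 0], [2, 0, 2], [0, 2, 0]]
M⁴ = [[2, 0, 2], [0, 4, 0], [2, 0, 2]]

2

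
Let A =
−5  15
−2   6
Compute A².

[[−5, 15], [−2, 6]]

A² = A (a projection; rank 1, trace 1), so A² = A.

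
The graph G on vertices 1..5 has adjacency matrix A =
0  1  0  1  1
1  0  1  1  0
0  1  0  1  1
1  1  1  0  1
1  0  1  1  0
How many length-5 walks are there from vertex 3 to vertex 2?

72

The number of length-5 walks from vertex 3 to vertex 2 is entry (3,2) of A^5, where A is the adjacency matrix.
A^2 = [[3, 1, 3, 2, 1], [1, 3, 1, 2, 3], [3, 1, 3, 2, 1], [2, 2, 2, 4, 2], [1, 3, 1, 2, 3]]
A^3 = [[4, 8, 4, 8, 8], [8, 4, 8, 8, 4], [4, 8, 4, 8, 8], [8, 8, 8, 8, 8], [8, 4, 8, 8, 4]]
A^4 = [[24, 16, 24, 24, 16], [16, 24, 16, 24, 24], [24, 16, 24, 24, 16], [24, 24, 24, 32, 24], [16, 24, 16, 24, 24]]
A^5 = [[56, 72, 56, 80, 72], [72, 56, 72, 80, 56], [56, 72, 56, 80, 72], [80, 80, 80, 96, 80], [72, 56, 72, 80, 56]]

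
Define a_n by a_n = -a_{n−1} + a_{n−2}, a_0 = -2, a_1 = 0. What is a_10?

-68

With companion matrix M = [[-1, 1], [1, 0]], [a_n, a_{n−1}]ᵀ = M·[a_{n−1}, a_{n−2}]ᵀ, so [a_10, a_9]ᵀ = M^9·[a_1, a_0]ᵀ.
M^9 = [[-55, 34], [34, -21]], giving [a_10, a_9]ᵀ = [[-68], [42]].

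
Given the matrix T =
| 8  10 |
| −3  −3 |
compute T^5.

tr T = 5 and det T = 6, so the characteristic polynomial is λ² − (5)λ + (6) with roots 2 and 3.
Eigenvectors give P = [[−5, −2], [3, 1]] with P⁻¹ = [[1, 2], [−3, −5]], and T = P·diag(2, 3)·P⁻¹.
Then T^5 = P·diag(32, 243)·P⁻¹ = [[−160, −486], [96, 243]] · [[1, 2], [−3, −5]] = [[1298, 2110], [−633, −1023]].

[[1298, 2110], [−633, −1023]]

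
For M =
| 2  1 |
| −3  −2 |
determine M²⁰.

[[1, 0], [0, 1]]

M² = I (check: tr M = 0 and det M = −1), so M²⁰ = I since 20 is even.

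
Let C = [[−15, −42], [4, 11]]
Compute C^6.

[[5097, 15288], [−1456, −4367]]

tr C = −4 and det C = 3, so the characteristic polynomial is λ² − (−4)λ + (3) with roots −3 and −1.
Eigenvectors give P = [[7, −3], [−2, 1]] with P⁻¹ = [[1, 3], [2, 7]], and C = P·diag(−3, −1)·P⁻¹.
Then C^6 = P·diag(729, 1)·P⁻¹ = [[5103, −3], [−1458, 1]] · [[1, 3], [2, 7]] = [[5097, 15288], [−1456, −4367]].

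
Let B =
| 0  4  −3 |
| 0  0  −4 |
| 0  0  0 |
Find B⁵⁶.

B is strictly triangular, hence nilpotent: B³ = 0, so B⁵⁶ = 0.

[[0, 0, 0], [0, 0, 0], [0, 0, 0]]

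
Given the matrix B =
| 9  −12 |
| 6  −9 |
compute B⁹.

[[59049, −78732], [39366, −59049]]

tr B = 0 and det B = −9, so the characteristic polynomial is λ² − (0)λ + (−9) with roots −3 and 3.
Eigenvectors give P = [[−1, −2], [−1, −1]] with P⁻¹ = [[1, −2], [−1, 1]], and B = P·diag(−3, 3)·P⁻¹.
Then B⁹ = P·diag(−19683, 19683)·P⁻¹ = [[19683, −39366], [19683, −19683]] · [[1, −2], [−1, 1]] = [[59049, −78732], [39366, −59049]].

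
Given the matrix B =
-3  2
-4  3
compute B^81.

[[-3, 2], [-4, 3]]

B² = I (check: tr B = 0 and det B = -1), so B^81 = B since 81 is odd.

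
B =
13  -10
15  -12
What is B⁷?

[[6817, -4630], [6945, -4758]]

tr B = 1 and det B = -6, so the characteristic polynomial is λ² − (1)λ + (-6) with roots 3 and -2.
Eigenvectors give P = [[-1, 2], [-1, 3]] with P⁻¹ = [[-3, 2], [-1, 1]], and B = P·diag(3, -2)·P⁻¹.
Then B⁷ = P·diag(2187, -128)·P⁻¹ = [[-2187, -256], [-2187, -384]] · [[-3, 2], [-1, 1]] = [[6817, -4630], [6945, -4758]].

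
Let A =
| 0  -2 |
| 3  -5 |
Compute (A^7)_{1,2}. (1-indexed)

-4118

tr A = -5 and det A = 6, so the characteristic polynomial is λ² − (-5)λ + (6) with roots -3 and -2.
Eigenvectors give P = [[-2, 1], [-3, 1]] with P⁻¹ = [[1, -1], [3, -2]], and A = P·diag(-3, -2)·P⁻¹.
Then A^7 = P·diag(-2187, -128)·P⁻¹ = [[4374, -128], [6561, -128]] · [[1, -1], [3, -2]] = [[3990, -4118], [6177, -6305]].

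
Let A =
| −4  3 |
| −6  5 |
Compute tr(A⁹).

tr A = 1 and det A = −2, so the characteristic polynomial is λ² − (1)λ + (−2) with roots −1 and 2.
Eigenvectors give P = [[1, 1], [1, 2]] with P⁻¹ = [[2, −1], [−1, 1]], and A = P·diag(−1, 2)·P⁻¹.
Then A⁹ = P·diag(−1, 512)·P⁻¹ = [[−1, 512], [−1, 1024]] · [[2, −1], [−1, 1]] = [[−514, 513], [−1026, 1025]].

511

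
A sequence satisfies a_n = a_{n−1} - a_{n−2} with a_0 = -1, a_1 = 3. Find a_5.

-4

With companion matrix B = [[1, -1], [1, 0]], [a_n, a_{n−1}]ᵀ = B·[a_{n−1}, a_{n−2}]ᵀ, so [a_5, a_4]ᵀ = B⁴·[a_1, a_0]ᵀ.
B⁴ = [[-1, 1], [-1, 0]], giving [a_5, a_4]ᵀ = [[-4], [-3]].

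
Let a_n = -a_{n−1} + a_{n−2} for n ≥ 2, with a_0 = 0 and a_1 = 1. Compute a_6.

With companion matrix C = [[-1, 1], [1, 0]], [a_n, a_{n−1}]ᵀ = C·[a_{n−1}, a_{n−2}]ᵀ, so [a_6, a_5]ᵀ = C⁵·[a_1, a_0]ᵀ.
C⁵ = [[-8, 5], [5, -3]], giving [a_6, a_5]ᵀ = [[-8], [5]].

-8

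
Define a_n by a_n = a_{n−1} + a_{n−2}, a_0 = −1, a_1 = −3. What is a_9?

With companion matrix B = [[1, 1], [1, 0]], [a_n, a_{n−1}]ᵀ = B·[a_{n−1}, a_{n−2}]ᵀ, so [a_9, a_8]ᵀ = B^8·[a_1, a_0]ᵀ.
B^8 = [[34, 21], [21, 13]], giving [a_9, a_8]ᵀ = [[−123], [−76]].

−123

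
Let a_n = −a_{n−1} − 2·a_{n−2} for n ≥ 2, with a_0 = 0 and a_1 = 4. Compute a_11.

92

With companion matrix Q = [[−1, −2], [1, 0]], [a_n, a_{n−1}]ᵀ = Q·[a_{n−1}, a_{n−2}]ᵀ, so [a_11, a_10]ᵀ = Q¹⁰·[a_1, a_0]ᵀ.
Q¹⁰ = [[23, −22], [11, 34]], giving [a_11, a_10]ᵀ = [[92], [44]].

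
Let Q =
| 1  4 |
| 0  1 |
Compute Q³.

Q = I + N where N = [[0, 4], [0, 0]] is strictly upper-triangular, so N² = 0.
(I + N)³ = I + 3·N = [[1, 12], [0, 1]].

[[1, 12], [0, 1]]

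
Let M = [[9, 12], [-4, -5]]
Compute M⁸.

[[26241, 39360], [-13120, -19679]]

tr M = 4 and det M = 3, so the characteristic polynomial is λ² − (4)λ + (3) with roots 1 and 3.
Eigenvectors give P = [[-3, -2], [2, 1]] with P⁻¹ = [[1, 2], [-2, -3]], and M = P·diag(1, 3)·P⁻¹.
Then M⁸ = P·diag(1, 6561)·P⁻¹ = [[-3, -13122], [2, 6561]] · [[1, 2], [-2, -3]] = [[26241, 39360], [-13120, -19679]].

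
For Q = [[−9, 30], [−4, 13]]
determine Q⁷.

tr Q = 4 and det Q = 3, so the characteristic polynomial is λ² − (4)λ + (3) with roots 3 and 1.
Eigenvectors give P = [[5, 3], [2, 1]] with P⁻¹ = [[−1, 3], [2, −5]], and Q = P·diag(3, 1)·P⁻¹.
Then Q⁷ = P·diag(2187, 1)·P⁻¹ = [[10935, 3], [4374, 1]] · [[−1, 3], [2, −5]] = [[−10929, 32790], [−4372, 13117]].

[[−10929, 32790], [−4372, 13117]]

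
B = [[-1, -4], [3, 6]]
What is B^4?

[[-179, -260], [195, 276]]

tr B = 5 and det B = 6, so the characteristic polynomial is λ² − (5)λ + (6) with roots 3 and 2.
Eigenvectors give P = [[-1, 4], [1, -3]] with P⁻¹ = [[3, 4], [1, 1]], and B = P·diag(3, 2)·P⁻¹.
Then B^4 = P·diag(81, 16)·P⁻¹ = [[-81, 64], [81, -48]] · [[3, 4], [1, 1]] = [[-179, -260], [195, 276]].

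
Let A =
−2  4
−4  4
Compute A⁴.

[[80, −96], [96, −64]]

A² = [[−12, 8], [−8, 0]]
A³ = [[−8, −16], [16, −32]]
A⁴ = [[80, −96], [96, −64]]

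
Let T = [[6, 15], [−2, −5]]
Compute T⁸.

T² = T (a projection; rank 1, trace 1), so T⁸ = T.

[[6, 15], [−2, −5]]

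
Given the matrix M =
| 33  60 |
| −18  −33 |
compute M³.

[[297, 540], [−162, −297]]

tr M = 0 and det M = −9, so the characteristic polynomial is λ² − (0)λ + (−9) with roots 3 and −3.
Eigenvectors give P = [[2, −5], [−1, 3]] with P⁻¹ = [[3, 5], [1, 2]], and M = P·diag(3, −3)·P⁻¹.
Then M³ = P·diag(27, −27)·P⁻¹ = [[54, 135], [−27, −81]] · [[3, 5], [1, 2]] = [[297, 540], [−162, −297]].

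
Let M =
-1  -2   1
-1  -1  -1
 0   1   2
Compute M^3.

M^2 = [[3, 5, 3], [2, 2, -2], [-1, 1, 3]]
M^3 = [[-8, -8, 4], [-4, -8, -4], [0, 4, 4]]

[[-8, -8, 4], [-4, -8, -4], [0, 4, 4]]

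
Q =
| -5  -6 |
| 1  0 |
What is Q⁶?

[[2059, 3990], [-665, -1266]]

tr Q = -5 and det Q = 6, so the characteristic polynomial is λ² − (-5)λ + (6) with roots -3 and -2.
Eigenvectors give P = [[3, -2], [-1, 1]] with P⁻¹ = [[1, 2], [1, 3]], and Q = P·diag(-3, -2)·P⁻¹.
Then Q⁶ = P·diag(729, 64)·P⁻¹ = [[2187, -128], [-729, 64]] · [[1, 2], [1, 3]] = [[2059, 3990], [-665, -1266]].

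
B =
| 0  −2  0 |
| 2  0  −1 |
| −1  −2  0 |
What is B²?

[[−4, 0, 2], [1, −2, 0], [−4, 2, 2]]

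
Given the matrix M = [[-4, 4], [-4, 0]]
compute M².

[[0, -16], [16, -16]]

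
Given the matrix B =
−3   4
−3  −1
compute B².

[[−3, −16], [12, −11]]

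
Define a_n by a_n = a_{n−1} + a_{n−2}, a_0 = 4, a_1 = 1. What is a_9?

With companion matrix M = [[1, 1], [1, 0]], [a_n, a_{n−1}]ᵀ = M·[a_{n−1}, a_{n−2}]ᵀ, so [a_9, a_8]ᵀ = M⁸·[a_1, a_0]ᵀ.
M⁸ = [[34, 21], [21, 13]], giving [a_9, a_8]ᵀ = [[118], [73]].

118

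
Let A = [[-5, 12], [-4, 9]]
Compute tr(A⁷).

2188

tr A = 4 and det A = 3, so the characteristic polynomial is λ² − (4)λ + (3) with roots 3 and 1.
Eigenvectors give P = [[3, 2], [2, 1]] with P⁻¹ = [[-1, 2], [2, -3]], and A = P·diag(3, 1)·P⁻¹.
Then A⁷ = P·diag(2187, 1)·P⁻¹ = [[6561, 2], [4374, 1]] · [[-1, 2], [2, -3]] = [[-6557, 13116], [-4372, 8745]].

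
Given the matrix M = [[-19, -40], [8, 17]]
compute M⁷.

tr M = -2 and det M = -3, so the characteristic polynomial is λ² − (-2)λ + (-3) with roots -3 and 1.
Eigenvectors give P = [[-5, 2], [2, -1]] with P⁻¹ = [[-1, -2], [-2, -5]], and M = P·diag(-3, 1)·P⁻¹.
Then M⁷ = P·diag(-2187, 1)·P⁻¹ = [[10935, 2], [-4374, -1]] · [[-1, -2], [-2, -5]] = [[-10939, -21880], [4376, 8753]].

[[-10939, -21880], [4376, 8753]]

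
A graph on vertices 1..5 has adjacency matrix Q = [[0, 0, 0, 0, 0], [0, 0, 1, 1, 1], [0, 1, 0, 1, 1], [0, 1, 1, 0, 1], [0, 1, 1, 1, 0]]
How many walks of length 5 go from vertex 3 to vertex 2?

61

The number of length-5 walks from vertex 3 to vertex 2 is entry (3,2) of Q^5, where Q is the adjacency matrix.
Q^2 = [[0, 0, 0, 0, 0], [0, 3, 2, 2, 2], [0, 2, 3, 2, 2], [0, 2, 2, 3, 2], [0, 2, 2, 2, 3]]
Q^3 = [[0, 0, 0, 0, 0], [0, 6, 7, 7, 7], [0, 7, 6, 7, 7], [0, 7, 7, 6, 7], [0, 7, 7, 7, 6]]
Q^4 = [[0, 0, 0, 0, 0], [0, 21, 20, 20, 20], [0, 20, 21, 20, 20], [0, 20, 20, 21, 20], [0, 20, 20, 20, 21]]
Q^5 = [[0, 0, 0, 0, 0], [0, 60, 61, 61, 61], [0, 61, 60, 61, 61], [0, 61, 61, 60, 61], [0, 61, 61, 61, 60]]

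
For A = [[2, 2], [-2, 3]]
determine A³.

A² = [[0, 10], [-10, 5]]
A³ = [[-20, 30], [-30, -5]]

[[-20, 30], [-30, -5]]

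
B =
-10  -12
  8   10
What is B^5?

tr B = 0 and det B = -4, so the characteristic polynomial is λ² − (0)λ + (-4) with roots -2 and 2.
Eigenvectors give P = [[-3, -1], [2, 1]] with P⁻¹ = [[-1, -1], [2, 3]], and B = P·diag(-2, 2)·P⁻¹.
Then B^5 = P·diag(-32, 32)·P⁻¹ = [[96, -32], [-64, 32]] · [[-1, -1], [2, 3]] = [[-160, -192], [128, 160]].

[[-160, -192], [128, 160]]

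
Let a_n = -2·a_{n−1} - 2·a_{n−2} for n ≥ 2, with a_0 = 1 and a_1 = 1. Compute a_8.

16

With companion matrix A = [[-2, -2], [1, 0]], [a_n, a_{n−1}]ᵀ = A·[a_{n−1}, a_{n−2}]ᵀ, so [a_8, a_7]ᵀ = A⁷·[a_1, a_0]ᵀ.
A⁷ = [[0, 16], [-8, -16]], giving [a_8, a_7]ᵀ = [[16], [-24]].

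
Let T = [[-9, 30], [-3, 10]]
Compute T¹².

[[-9, 30], [-3, 10]]

T² = T (a projection; rank 1, trace 1), so T¹² = T.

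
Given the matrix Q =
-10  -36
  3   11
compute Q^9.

[[-1540, -6156], [513, 2051]]

tr Q = 1 and det Q = -2, so the characteristic polynomial is λ² − (1)λ + (-2) with roots -1 and 2.
Eigenvectors give P = [[-4, -3], [1, 1]] with P⁻¹ = [[-1, -3], [1, 4]], and Q = P·diag(-1, 2)·P⁻¹.
Then Q^9 = P·diag(-1, 512)·P⁻¹ = [[4, -1536], [-1, 512]] · [[-1, -3], [1, 4]] = [[-1540, -6156], [513, 2051]].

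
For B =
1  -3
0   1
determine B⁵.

[[1, -15], [0, 1]]

B = I + N where N = [[0, -3], [0, 0]] is strictly upper-triangular, so N² = 0.
(I + N)⁵ = I + 5·N = [[1, -15], [0, 1]].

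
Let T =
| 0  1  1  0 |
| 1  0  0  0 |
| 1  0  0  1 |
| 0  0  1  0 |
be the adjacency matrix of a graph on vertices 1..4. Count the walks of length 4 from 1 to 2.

The number of length-4 walks from vertex 1 to vertex 2 is entry (1,2) of T^4, where T is the adjacency matrix.
T^2 = [[2, 0, 0, 1], [0, 1, 1, 0], [0, 1, 2, 0], [1, 0, 0, 1]]
T^3 = [[0, 2, 3, 0], [2, 0, 0, 1], [3, 0, 0, 2], [0, 1, 2, 0]]
T^4 = [[5, 0, 0, 3], [0, 2, 3, 0], [0, 3, 5, 0], [3, 0, 0, 2]]

0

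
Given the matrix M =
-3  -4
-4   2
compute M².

[[25, 4], [4, 20]]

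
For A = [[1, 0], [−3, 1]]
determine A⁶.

A = I + N where N = [[0, 0], [−3, 0]] is strictly lower-triangular, so N² = 0.
(I + N)⁶ = I + 6·N = [[1, 0], [−18, 1]].

[[1, 0], [−18, 1]]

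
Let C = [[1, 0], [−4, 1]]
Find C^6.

C = I + N where N = [[0, 0], [−4, 0]] is strictly lower-triangular, so N^2 = 0.
(I + N)^6 = I + 6·N = [[1, 0], [−24, 1]].

[[1, 0], [−24, 1]]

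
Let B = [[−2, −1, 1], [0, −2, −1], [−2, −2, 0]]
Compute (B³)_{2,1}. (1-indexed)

−8

B² = [[2, 2, −1], [2, 6, 2], [4, 6, 0]]
B³ = [[−2, −4, 0], [−8, −18, −4], [−8, −16, −2]]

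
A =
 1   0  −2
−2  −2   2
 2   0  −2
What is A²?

[[−3, 0, 2], [6, 4, −4], [−2, 0, 0]]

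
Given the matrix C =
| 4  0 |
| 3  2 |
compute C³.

[[64, 0], [84, 8]]

C² = [[16, 0], [18, 4]]
C³ = [[64, 0], [84, 8]]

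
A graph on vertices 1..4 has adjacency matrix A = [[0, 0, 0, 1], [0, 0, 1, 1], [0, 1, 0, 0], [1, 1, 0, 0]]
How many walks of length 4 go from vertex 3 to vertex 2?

0

The number of length-4 walks from vertex 3 to vertex 2 is entry (3,2) of A⁴, where A is the adjacency matrix.
A² = [[1, 1, 0, 0], [1, 2, 0, 0], [0, 0, 1, 1], [0, 0, 1, 2]]
A³ = [[0, 0, 1, 2], [0, 0, 2, 3], [1, 2, 0, 0], [2, 3, 0, 0]]
A⁴ = [[2, 3, 0, 0], [3, 5, 0, 0], [0, 0, 2, 3], [0, 0, 3, 5]]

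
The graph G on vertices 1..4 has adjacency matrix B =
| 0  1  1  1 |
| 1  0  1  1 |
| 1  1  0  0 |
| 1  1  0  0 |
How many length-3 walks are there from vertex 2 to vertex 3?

5

The number of length-3 walks from vertex 2 to vertex 3 is entry (2,3) of B^3, where B is the adjacency matrix.
B^2 = [[3, 2, 1, 1], [2, 3, 1, 1], [1, 1, 2, 2], [1, 1, 2, 2]]
B^3 = [[4, 5, 5, 5], [5, 4, 5, 5], [5, 5, 2, 2], [5, 5, 2, 2]]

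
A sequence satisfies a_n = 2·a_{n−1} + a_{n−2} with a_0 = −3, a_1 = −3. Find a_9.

With companion matrix Q = [[2, 1], [1, 0]], [a_n, a_{n−1}]ᵀ = Q·[a_{n−1}, a_{n−2}]ᵀ, so [a_9, a_8]ᵀ = Q⁸·[a_1, a_0]ᵀ.
Q⁸ = [[985, 408], [408, 169]], giving [a_9, a_8]ᵀ = [[−4179], [−1731]].

−4179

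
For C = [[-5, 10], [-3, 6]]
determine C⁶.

C² = C (a projection; rank 1, trace 1), so C⁶ = C.

[[-5, 10], [-3, 6]]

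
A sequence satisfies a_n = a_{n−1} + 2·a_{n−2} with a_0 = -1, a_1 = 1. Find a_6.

-1

With companion matrix B = [[1, 2], [1, 0]], [a_n, a_{n−1}]ᵀ = B·[a_{n−1}, a_{n−2}]ᵀ, so [a_6, a_5]ᵀ = B^5·[a_1, a_0]ᵀ.
B^5 = [[21, 22], [11, 10]], giving [a_6, a_5]ᵀ = [[-1], [1]].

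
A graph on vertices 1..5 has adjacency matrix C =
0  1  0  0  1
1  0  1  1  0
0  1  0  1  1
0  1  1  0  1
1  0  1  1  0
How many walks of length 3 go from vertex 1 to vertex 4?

2

The number of length-3 walks from vertex 1 to vertex 4 is entry (1,4) of C³, where C is the adjacency matrix.
C² = [[2, 0, 2, 2, 0], [0, 3, 1, 1, 3], [2, 1, 3, 2, 1], [2, 1, 2, 3, 1], [0, 3, 1, 1, 3]]
C³ = [[0, 6, 2, 2, 6], [6, 2, 7, 7, 2], [2, 7, 4, 5, 7], [2, 7, 5, 4, 7], [6, 2, 7, 7, 2]]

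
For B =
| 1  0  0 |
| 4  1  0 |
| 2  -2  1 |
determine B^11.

B = I + N where N = [[0, 0, 0], [4, 0, 0], [2, -2, 0]] is strictly lower-triangular, so N^3 = 0.
(I + N)^11 = I + 11·N + 55·N^2 = [[1, 0, 0], [44, 1, 0], [-418, -22, 1]].

[[1, 0, 0], [44, 1, 0], [-418, -22, 1]]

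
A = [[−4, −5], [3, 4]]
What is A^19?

A² = I (check: tr A = 0 and det A = −1), so A^19 = A since 19 is odd.

[[−4, −5], [3, 4]]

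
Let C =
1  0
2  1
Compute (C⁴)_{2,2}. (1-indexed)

1

C = I + N where N = [[0, 0], [2, 0]] is strictly lower-triangular, so N² = 0.
(I + N)⁴ = I + 4·N = [[1, 0], [8, 1]].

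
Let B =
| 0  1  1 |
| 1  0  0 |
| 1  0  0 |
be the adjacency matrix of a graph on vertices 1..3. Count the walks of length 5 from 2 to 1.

4

The number of length-5 walks from vertex 2 to vertex 1 is entry (2,1) of B⁵, where B is the adjacency matrix.
B² = [[2, 0, 0], [0, 1, 1], [0, 1, 1]]
B³ = [[0, 2, 2], [2, 0, 0], [2, 0, 0]]
B⁴ = [[4, 0, 0], [0, 2, 2], [0, 2, 2]]
B⁵ = [[0, 4, 4], [4, 0, 0], [4, 0, 0]]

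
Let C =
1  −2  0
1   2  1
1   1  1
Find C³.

[[−9, −12, −8], [10, 1, 6], [6, −2, 3]]

C² = [[−1, −6, −2], [4, 3, 3], [3, 1, 2]]
C³ = [[−9, −12, −8], [10, 1, 6], [6, −2, 3]]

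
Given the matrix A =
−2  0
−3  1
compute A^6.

tr A = −1 and det A = −2, so the characteristic polynomial is λ² − (−1)λ + (−2) with roots 1 and −2.
Eigenvectors give P = [[0, 1], [−1, 1]] with P⁻¹ = [[1, −1], [1, 0]], and A = P·diag(1, −2)·P⁻¹.
Then A^6 = P·diag(1, 64)·P⁻¹ = [[0, 64], [−1, 64]] · [[1, −1], [1, 0]] = [[64, 0], [63, 1]].

[[64, 0], [63, 1]]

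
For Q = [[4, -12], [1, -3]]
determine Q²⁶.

Q² = Q (a projection; rank 1, trace 1), so Q²⁶ = Q.

[[4, -12], [1, -3]]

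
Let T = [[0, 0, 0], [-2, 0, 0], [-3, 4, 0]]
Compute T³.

T is strictly triangular, hence nilpotent: T³ = 0, so T³ = 0.

[[0, 0, 0], [0, 0, 0], [0, 0, 0]]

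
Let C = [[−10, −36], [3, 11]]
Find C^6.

tr C = 1 and det C = −2, so the characteristic polynomial is λ² − (1)λ + (−2) with roots −1 and 2.
Eigenvectors give P = [[4, 3], [−1, −1]] with P⁻¹ = [[1, 3], [−1, −4]], and C = P·diag(−1, 2)·P⁻¹.
Then C^6 = P·diag(1, 64)·P⁻¹ = [[4, 192], [−1, −64]] · [[1, 3], [−1, −4]] = [[−188, −756], [63, 253]].

[[−188, −756], [63, 253]]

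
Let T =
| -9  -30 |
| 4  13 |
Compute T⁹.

tr T = 4 and det T = 3, so the characteristic polynomial is λ² − (4)λ + (3) with roots 3 and 1.
Eigenvectors give P = [[5, -3], [-2, 1]] with P⁻¹ = [[-1, -3], [-2, -5]], and T = P·diag(3, 1)·P⁻¹.
Then T⁹ = P·diag(19683, 1)·P⁻¹ = [[98415, -3], [-39366, 1]] · [[-1, -3], [-2, -5]] = [[-98409, -295230], [39364, 118093]].

[[-98409, -295230], [39364, 118093]]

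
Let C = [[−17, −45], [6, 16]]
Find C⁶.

tr C = −1 and det C = −2, so the characteristic polynomial is λ² − (−1)λ + (−2) with roots −2 and 1.
Eigenvectors give P = [[3, −5], [−1, 2]] with P⁻¹ = [[2, 5], [1, 3]], and C = P·diag(−2, 1)·P⁻¹.
Then C⁶ = P·diag(64, 1)·P⁻¹ = [[192, −5], [−64, 2]] · [[2, 5], [1, 3]] = [[379, 945], [−126, −314]].

[[379, 945], [−126, −314]]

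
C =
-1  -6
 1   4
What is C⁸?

[[-509, -1530], [255, 766]]

tr C = 3 and det C = 2, so the characteristic polynomial is λ² − (3)λ + (2) with roots 2 and 1.
Eigenvectors give P = [[-2, 3], [1, -1]] with P⁻¹ = [[1, 3], [1, 2]], and C = P·diag(2, 1)·P⁻¹.
Then C⁸ = P·diag(256, 1)·P⁻¹ = [[-512, 3], [256, -1]] · [[1, 3], [1, 2]] = [[-509, -1530], [255, 766]].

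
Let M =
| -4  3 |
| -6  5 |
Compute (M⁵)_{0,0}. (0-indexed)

tr M = 1 and det M = -2, so the characteristic polynomial is λ² − (1)λ + (-2) with roots 2 and -1.
Eigenvectors give P = [[-1, 1], [-2, 1]] with P⁻¹ = [[1, -1], [2, -1]], and M = P·diag(2, -1)·P⁻¹.
Then M⁵ = P·diag(32, -1)·P⁻¹ = [[-32, -1], [-64, -1]] · [[1, -1], [2, -1]] = [[-34, 33], [-66, 65]].

-34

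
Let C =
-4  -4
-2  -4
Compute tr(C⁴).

2176

C² = [[24, 32], [16, 24]]
C³ = [[-160, -224], [-112, -160]]
C⁴ = [[1088, 1536], [768, 1088]]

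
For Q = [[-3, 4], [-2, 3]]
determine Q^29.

[[-3, 4], [-2, 3]]

Q² = I (check: tr Q = 0 and det Q = -1), so Q^29 = Q since 29 is odd.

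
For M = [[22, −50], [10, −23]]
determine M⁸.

[[−24964, 63050], [−12610, 31781]]

tr M = −1 and det M = −6, so the characteristic polynomial is λ² − (−1)λ + (−6) with roots −3 and 2.
Eigenvectors give P = [[2, 5], [1, 2]] with P⁻¹ = [[−2, 5], [1, −2]], and M = P·diag(−3, 2)·P⁻¹.
Then M⁸ = P·diag(6561, 256)·P⁻¹ = [[13122, 1280], [6561, 512]] · [[−2, 5], [1, −2]] = [[−24964, 63050], [−12610, 31781]].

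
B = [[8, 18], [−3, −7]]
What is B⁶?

tr B = 1 and det B = −2, so the characteristic polynomial is λ² − (1)λ + (−2) with roots 2 and −1.
Eigenvectors give P = [[3, −2], [−1, 1]] with P⁻¹ = [[1, 2], [1, 3]], and B = P·diag(2, −1)·P⁻¹.
Then B⁶ = P·diag(64, 1)·P⁻¹ = [[192, −2], [−64, 1]] · [[1, 2], [1, 3]] = [[190, 378], [−63, −125]].

[[190, 378], [−63, −125]]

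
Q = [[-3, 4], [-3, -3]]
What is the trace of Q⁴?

Q² = [[-3, -24], [18, -3]]
Q³ = [[81, 60], [-45, 81]]
Q⁴ = [[-423, 144], [-108, -423]]

-846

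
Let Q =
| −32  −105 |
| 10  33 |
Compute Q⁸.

[[−37574, −132405], [12610, 44391]]

tr Q = 1 and det Q = −6, so the characteristic polynomial is λ² − (1)λ + (−6) with roots −2 and 3.
Eigenvectors give P = [[−7, 3], [2, −1]] with P⁻¹ = [[−1, −3], [−2, −7]], and Q = P·diag(−2, 3)·P⁻¹.
Then Q⁸ = P·diag(256, 6561)·P⁻¹ = [[−1792, 19683], [512, −6561]] · [[−1, −3], [−2, −7]] = [[−37574, −132405], [12610, 44391]].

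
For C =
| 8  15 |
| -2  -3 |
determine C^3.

[[122, 285], [-38, -87]]

tr C = 5 and det C = 6, so the characteristic polynomial is λ² − (5)λ + (6) with roots 3 and 2.
Eigenvectors give P = [[-3, -5], [1, 2]] with P⁻¹ = [[-2, -5], [1, 3]], and C = P·diag(3, 2)·P⁻¹.
Then C^3 = P·diag(27, 8)·P⁻¹ = [[-81, -40], [27, 16]] · [[-2, -5], [1, 3]] = [[122, 285], [-38, -87]].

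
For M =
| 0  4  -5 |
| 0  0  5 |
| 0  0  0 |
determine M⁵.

M is strictly triangular, hence nilpotent: M³ = 0, so M⁵ = 0.

[[0, 0, 0], [0, 0, 0], [0, 0, 0]]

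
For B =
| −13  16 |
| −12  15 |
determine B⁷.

[[−6565, 8752], [−6564, 8751]]

tr B = 2 and det B = −3, so the characteristic polynomial is λ² − (2)λ + (−3) with roots 3 and −1.
Eigenvectors give P = [[−1, −4], [−1, −3]] with P⁻¹ = [[3, −4], [−1, 1]], and B = P·diag(3, −1)·P⁻¹.
Then B⁷ = P·diag(2187, −1)·P⁻¹ = [[−2187, 4], [−2187, 3]] · [[3, −4], [−1, 1]] = [[−6565, 8752], [−6564, 8751]].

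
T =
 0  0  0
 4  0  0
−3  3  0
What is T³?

[[0, 0, 0], [0, 0, 0], [0, 0, 0]]

T is strictly triangular, hence nilpotent: T³ = 0, so T³ = 0.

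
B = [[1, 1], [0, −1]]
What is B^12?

B² = I (check: tr B = 0 and det B = −1), so B^12 = I since 12 is even.

[[1, 0], [0, 1]]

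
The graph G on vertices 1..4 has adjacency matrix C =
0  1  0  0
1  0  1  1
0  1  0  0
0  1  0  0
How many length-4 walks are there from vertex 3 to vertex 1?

3

The number of length-4 walks from vertex 3 to vertex 1 is entry (3,1) of C⁴, where C is the adjacency matrix.
C² = [[1, 0, 1, 1], [0, 3, 0, 0], [1, 0, 1, 1], [1, 0, 1, 1]]
C³ = [[0, 3, 0, 0], [3, 0, 3, 3], [0, 3, 0, 0], [0, 3, 0, 0]]
C⁴ = [[3, 0, 3, 3], [0, 9, 0, 0], [3, 0, 3, 3], [3, 0, 3, 3]]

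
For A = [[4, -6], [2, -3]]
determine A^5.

A² = A (a projection; rank 1, trace 1), so A^5 = A.

[[4, -6], [2, -3]]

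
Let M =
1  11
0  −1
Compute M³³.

[[1, 11], [0, −1]]

M² = I (check: tr M = 0 and det M = −1), so M³³ = M since 33 is odd.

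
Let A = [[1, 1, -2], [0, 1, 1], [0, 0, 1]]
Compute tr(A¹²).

A = I + N where N = [[0, 1, -2], [0, 0, 1], [0, 0, 0]] is strictly upper-triangular, so N³ = 0.
(I + N)¹² = I + 12·N + 66·N² = [[1, 12, 42], [0, 1, 12], [0, 0, 1]].

3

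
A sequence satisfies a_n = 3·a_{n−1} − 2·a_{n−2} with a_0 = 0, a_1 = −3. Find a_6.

−189

With companion matrix T = [[3, −2], [1, 0]], [a_n, a_{n−1}]ᵀ = T·[a_{n−1}, a_{n−2}]ᵀ, so [a_6, a_5]ᵀ = T⁵·[a_1, a_0]ᵀ.
T⁵ = [[63, −62], [31, −30]], giving [a_6, a_5]ᵀ = [[−189], [−93]].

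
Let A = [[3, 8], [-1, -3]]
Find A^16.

A² = I (check: tr A = 0 and det A = -1), so A^16 = I since 16 is even.

[[1, 0], [0, 1]]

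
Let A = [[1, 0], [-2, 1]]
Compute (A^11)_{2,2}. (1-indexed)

A = I + N where N = [[0, 0], [-2, 0]] is strictly lower-triangular, so N^2 = 0.
(I + N)^11 = I + 11·N = [[1, 0], [-22, 1]].

1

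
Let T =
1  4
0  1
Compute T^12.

T = I + N where N = [[0, 4], [0, 0]] is strictly upper-triangular, so N^2 = 0.
(I + N)^12 = I + 12·N = [[1, 48], [0, 1]].

[[1, 48], [0, 1]]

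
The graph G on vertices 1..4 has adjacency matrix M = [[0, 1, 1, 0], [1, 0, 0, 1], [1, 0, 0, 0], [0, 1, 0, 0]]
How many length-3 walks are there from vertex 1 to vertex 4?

0

The number of length-3 walks from vertex 1 to vertex 4 is entry (1,4) of M³, where M is the adjacency matrix.
M² = [[2, 0, 0, 1], [0, 2, 1, 0], [0, 1, 1, 0], [1, 0, 0, 1]]
M³ = [[0, 3, 2, 0], [3, 0, 0, 2], [2, 0, 0, 1], [0, 2, 1, 0]]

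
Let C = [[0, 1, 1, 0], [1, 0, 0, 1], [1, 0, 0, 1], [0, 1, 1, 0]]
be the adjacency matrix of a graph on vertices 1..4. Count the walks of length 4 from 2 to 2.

8

The number of length-4 walks from vertex 2 to vertex 2 is entry (2,2) of C⁴, where C is the adjacency matrix.
C² = [[2, 0, 0, 2], [0, 2, 2, 0], [0, 2, 2, 0], [2, 0, 0, 2]]
C³ = [[0, 4, 4, 0], [4, 0, 0, 4], [4, 0, 0, 4], [0, 4, 4, 0]]
C⁴ = [[8, 0, 0, 8], [0, 8, 8, 0], [0, 8, 8, 0], [8, 0, 0, 8]]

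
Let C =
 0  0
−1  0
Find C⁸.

C is strictly triangular, hence nilpotent: C² = 0, so C⁸ = 0.

[[0, 0], [0, 0]]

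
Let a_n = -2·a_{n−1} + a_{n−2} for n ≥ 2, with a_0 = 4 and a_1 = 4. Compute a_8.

With companion matrix A = [[-2, 1], [1, 0]], [a_n, a_{n−1}]ᵀ = A·[a_{n−1}, a_{n−2}]ᵀ, so [a_8, a_7]ᵀ = A⁷·[a_1, a_0]ᵀ.
A⁷ = [[-408, 169], [169, -70]], giving [a_8, a_7]ᵀ = [[-956], [396]].

-956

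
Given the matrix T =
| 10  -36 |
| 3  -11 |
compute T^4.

[[-44, 180], [-15, 61]]

tr T = -1 and det T = -2, so the characteristic polynomial is λ² − (-1)λ + (-2) with roots -2 and 1.
Eigenvectors give P = [[-3, 4], [-1, 1]] with P⁻¹ = [[1, -4], [1, -3]], and T = P·diag(-2, 1)·P⁻¹.
Then T^4 = P·diag(16, 1)·P⁻¹ = [[-48, 4], [-16, 1]] · [[1, -4], [1, -3]] = [[-44, 180], [-15, 61]].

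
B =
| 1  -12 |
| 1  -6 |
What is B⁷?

tr B = -5 and det B = 6, so the characteristic polynomial is λ² − (-5)λ + (6) with roots -2 and -3.
Eigenvectors give P = [[4, 3], [1, 1]] with P⁻¹ = [[1, -3], [-1, 4]], and B = P·diag(-2, -3)·P⁻¹.
Then B⁷ = P·diag(-128, -2187)·P⁻¹ = [[-512, -6561], [-128, -2187]] · [[1, -3], [-1, 4]] = [[6049, -24708], [2059, -8364]].

[[6049, -24708], [2059, -8364]]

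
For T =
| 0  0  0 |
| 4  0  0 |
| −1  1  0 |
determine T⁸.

[[0, 0, 0], [0, 0, 0], [0, 0, 0]]

T is strictly triangular, hence nilpotent: T³ = 0, so T⁸ = 0.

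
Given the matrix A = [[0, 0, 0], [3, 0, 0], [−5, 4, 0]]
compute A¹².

A is strictly triangular, hence nilpotent: A³ = 0, so A¹² = 0.

[[0, 0, 0], [0, 0, 0], [0, 0, 0]]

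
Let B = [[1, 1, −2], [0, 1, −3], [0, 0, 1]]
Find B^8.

B = I + N where N = [[0, 1, −2], [0, 0, −3], [0, 0, 0]] is strictly upper-triangular, so N^3 = 0.
(I + N)^8 = I + 8·N + 28·N^2 = [[1, 8, −100], [0, 1, −24], [0, 0, 1]].

[[1, 8, −100], [0, 1, −24], [0, 0, 1]]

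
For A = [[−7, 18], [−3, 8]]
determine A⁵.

[[−67, 198], [−33, 98]]

tr A = 1 and det A = −2, so the characteristic polynomial is λ² − (1)λ + (−2) with roots 2 and −1.
Eigenvectors give P = [[2, −3], [1, −1]] with P⁻¹ = [[−1, 3], [−1, 2]], and A = P·diag(2, −1)·P⁻¹.
Then A⁵ = P·diag(32, −1)·P⁻¹ = [[64, 3], [32, 1]] · [[−1, 3], [−1, 2]] = [[−67, 198], [−33, 98]].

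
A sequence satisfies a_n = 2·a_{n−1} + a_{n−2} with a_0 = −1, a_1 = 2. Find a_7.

268

With companion matrix Q = [[2, 1], [1, 0]], [a_n, a_{n−1}]ᵀ = Q·[a_{n−1}, a_{n−2}]ᵀ, so [a_7, a_6]ᵀ = Q⁶·[a_1, a_0]ᵀ.
Q⁶ = [[169, 70], [70, 29]], giving [a_7, a_6]ᵀ = [[268], [111]].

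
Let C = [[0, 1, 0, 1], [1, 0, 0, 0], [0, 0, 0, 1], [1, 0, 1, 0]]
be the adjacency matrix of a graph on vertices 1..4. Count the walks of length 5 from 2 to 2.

0

The number of length-5 walks from vertex 2 to vertex 2 is entry (2,2) of C^5, where C is the adjacency matrix.
C^2 = [[2, 0, 1, 0], [0, 1, 0, 1], [1, 0, 1, 0], [0, 1, 0, 2]]
C^3 = [[0, 2, 0, 3], [2, 0, 1, 0], [0, 1, 0, 2], [3, 0, 2, 0]]
C^4 = [[5, 0, 3, 0], [0, 2, 0, 3], [3, 0, 2, 0], [0, 3, 0, 5]]
C^5 = [[0, 5, 0, 8], [5, 0, 3, 0], [0, 3, 0, 5], [8, 0, 5, 0]]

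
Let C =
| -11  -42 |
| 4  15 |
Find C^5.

[[-1451, -5082], [484, 1695]]

tr C = 4 and det C = 3, so the characteristic polynomial is λ² − (4)λ + (3) with roots 1 and 3.
Eigenvectors give P = [[7, -3], [-2, 1]] with P⁻¹ = [[1, 3], [2, 7]], and C = P·diag(1, 3)·P⁻¹.
Then C^5 = P·diag(1, 243)·P⁻¹ = [[7, -729], [-2, 243]] · [[1, 3], [2, 7]] = [[-1451, -5082], [484, 1695]].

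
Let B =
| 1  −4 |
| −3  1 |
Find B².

[[13, −8], [−6, 13]]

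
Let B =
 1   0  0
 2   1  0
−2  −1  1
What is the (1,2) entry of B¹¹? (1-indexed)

B = I + N where N = [[0, 0, 0], [2, 0, 0], [−2, −1, 0]] is strictly lower-triangular, so N³ = 0.
(I + N)¹¹ = I + 11·N + 55·N² = [[1, 0, 0], [22, 1, 0], [−132, −11, 1]].

0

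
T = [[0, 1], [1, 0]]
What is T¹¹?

[[0, 1], [1, 0]]

T² = I (check: tr T = 0 and det T = −1), so T¹¹ = T since 11 is odd.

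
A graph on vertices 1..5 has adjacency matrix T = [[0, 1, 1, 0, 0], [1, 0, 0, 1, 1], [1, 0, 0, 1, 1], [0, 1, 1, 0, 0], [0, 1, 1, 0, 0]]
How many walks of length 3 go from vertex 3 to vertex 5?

The number of length-3 walks from vertex 3 to vertex 5 is entry (3,5) of T³, where T is the adjacency matrix.
T² = [[2, 0, 0, 2, 2], [0, 3, 3, 0, 0], [0, 3, 3, 0, 0], [2, 0, 0, 2, 2], [2, 0, 0, 2, 2]]
T³ = [[0, 6, 6, 0, 0], [6, 0, 0, 6, 6], [6, 0, 0, 6, 6], [0, 6, 6, 0, 0], [0, 6, 6, 0, 0]]

6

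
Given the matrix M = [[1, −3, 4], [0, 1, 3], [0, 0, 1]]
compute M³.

[[1, −9, −15], [0, 1, 9], [0, 0, 1]]

M = I + N where N = [[0, −3, 4], [0, 0, 3], [0, 0, 0]] is strictly upper-triangular, so N³ = 0.
(I + N)³ = I + 3·N + 3·N² = [[1, −9, −15], [0, 1, 9], [0, 0, 1]].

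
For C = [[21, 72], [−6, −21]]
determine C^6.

tr C = 0 and det C = −9, so the characteristic polynomial is λ² − (0)λ + (−9) with roots 3 and −3.
Eigenvectors give P = [[4, −3], [−1, 1]] with P⁻¹ = [[1, 3], [1, 4]], and C = P·diag(3, −3)·P⁻¹.
Then C^6 = P·diag(729, 729)·P⁻¹ = [[2916, −2187], [−729, 729]] · [[1, 3], [1, 4]] = [[729, 0], [0, 729]].

[[729, 0], [0, 729]]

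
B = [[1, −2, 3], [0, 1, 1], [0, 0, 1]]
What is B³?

[[1, −6, 3], [0, 1, 3], [0, 0, 1]]

B = I + N where N = [[0, −2, 3], [0, 0, 1], [0, 0, 0]] is strictly upper-triangular, so N³ = 0.
(I + N)³ = I + 3·N + 3·N² = [[1, −6, 3], [0, 1, 3], [0, 0, 1]].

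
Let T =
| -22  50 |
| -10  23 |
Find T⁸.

[[-24964, 63050], [-12610, 31781]]

tr T = 1 and det T = -6, so the characteristic polynomial is λ² − (1)λ + (-6) with roots -2 and 3.
Eigenvectors give P = [[5, 2], [2, 1]] with P⁻¹ = [[1, -2], [-2, 5]], and T = P·diag(-2, 3)·P⁻¹.
Then T⁸ = P·diag(256, 6561)·P⁻¹ = [[1280, 13122], [512, 6561]] · [[1, -2], [-2, 5]] = [[-24964, 63050], [-12610, 31781]].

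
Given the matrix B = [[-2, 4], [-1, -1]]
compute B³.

[[12, 12], [-3, 15]]

B² = [[0, -12], [3, -3]]
B³ = [[12, 12], [-3, 15]]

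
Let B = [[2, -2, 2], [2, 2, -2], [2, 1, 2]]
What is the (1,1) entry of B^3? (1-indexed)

20

B^2 = [[4, -6, 12], [4, -2, -4], [10, 0, 6]]
B^3 = [[20, -8, 44], [-4, -16, 4], [32, -14, 32]]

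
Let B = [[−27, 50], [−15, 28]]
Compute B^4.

[[−309, 650], [−195, 406]]

tr B = 1 and det B = −6, so the characteristic polynomial is λ² − (1)λ + (−6) with roots −2 and 3.
Eigenvectors give P = [[2, 5], [1, 3]] with P⁻¹ = [[3, −5], [−1, 2]], and B = P·diag(−2, 3)·P⁻¹.
Then B^4 = P·diag(16, 81)·P⁻¹ = [[32, 405], [16, 243]] · [[3, −5], [−1, 2]] = [[−309, 650], [−195, 406]].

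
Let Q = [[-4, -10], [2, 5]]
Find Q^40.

Q² = Q (a projection; rank 1, trace 1), so Q^40 = Q.

[[-4, -10], [2, 5]]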